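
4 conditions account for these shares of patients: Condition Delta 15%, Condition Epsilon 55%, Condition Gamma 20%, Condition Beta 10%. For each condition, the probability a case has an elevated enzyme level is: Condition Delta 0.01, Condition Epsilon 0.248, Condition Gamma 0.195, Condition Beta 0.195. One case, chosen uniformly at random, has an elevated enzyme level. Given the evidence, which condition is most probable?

Condition Epsilon

Unnormalized posteriors (prior × likelihood):
  Condition Delta: 0.15 × 0.01 = 0.0015
  Condition Epsilon: 0.55 × 0.248 = 0.1364
  Condition Gamma: 0.2 × 0.195 = 0.039
  Condition Beta: 0.1 × 0.195 = 0.0195
Sum = 0.1964.
Largest term belongs to Condition Epsilon, so Condition Epsilon is most probable.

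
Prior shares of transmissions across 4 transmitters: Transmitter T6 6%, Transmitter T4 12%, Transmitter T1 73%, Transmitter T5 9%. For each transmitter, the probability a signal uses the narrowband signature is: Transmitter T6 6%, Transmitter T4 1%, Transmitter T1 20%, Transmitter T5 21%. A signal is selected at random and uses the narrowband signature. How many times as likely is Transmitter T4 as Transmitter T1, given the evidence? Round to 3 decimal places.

0.008

Unnormalized posteriors (prior × likelihood):
  Transmitter T6: 0.06 × 0.06 = 0.0036
  Transmitter T4: 0.12 × 0.01 = 0.0012
  Transmitter T1: 0.73 × 0.2 = 0.146
  Transmitter T5: 0.09 × 0.21 = 0.0189
Normalizing constant = 0.1697.
The ratio is 0.0012 / 0.146 (the normalizer cancels) = 0.008.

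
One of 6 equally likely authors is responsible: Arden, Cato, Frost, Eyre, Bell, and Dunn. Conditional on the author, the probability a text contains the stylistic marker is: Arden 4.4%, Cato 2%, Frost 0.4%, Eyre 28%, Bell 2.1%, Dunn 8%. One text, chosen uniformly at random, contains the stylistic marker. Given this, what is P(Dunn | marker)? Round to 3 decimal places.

0.178

With a uniform prior (1/6 each), posterior ∝ likelihood:
  Arden: 0.044
  Cato: 0.02
  Frost: 0.004
  Eyre: 0.28
  Bell: 0.021
  Dunn: 0.08
Total = 0.449.
P(Dunn | evidence) = 0.08 / 0.449 ≈ 0.178.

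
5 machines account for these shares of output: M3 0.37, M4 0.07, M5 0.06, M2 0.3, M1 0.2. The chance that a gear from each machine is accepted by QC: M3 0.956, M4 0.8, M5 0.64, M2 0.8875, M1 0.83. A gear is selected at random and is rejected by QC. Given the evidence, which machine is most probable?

M1

Taking complements, P(rejected | each) = M3 0.044, M4 0.2, M5 0.36, M2 0.1125, M1 0.17.
Compute prior × likelihood for every hypothesis:
  M3: 0.37 × 0.044 = 0.01628
  M4: 0.07 × 0.2 = 0.014
  M5: 0.06 × 0.36 = 0.0216
  M2: 0.3 × 0.1125 = 0.03375
  M1: 0.2 × 0.17 = 0.034
Total = 0.11963.
Largest term belongs to M1, so M1 is most probable.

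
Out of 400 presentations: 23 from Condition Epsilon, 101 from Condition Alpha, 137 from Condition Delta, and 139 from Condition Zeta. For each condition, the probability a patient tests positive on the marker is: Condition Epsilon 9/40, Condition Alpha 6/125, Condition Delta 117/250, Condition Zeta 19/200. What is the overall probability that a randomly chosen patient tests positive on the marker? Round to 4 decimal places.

0.2184

Compute prior × likelihood for every hypothesis:
  Condition Epsilon: 0.0575 × 0.225 = 0.0129375
  Condition Alpha: 0.2525 × 0.048 = 0.01212
  Condition Delta: 0.3425 × 0.468 = 0.16029
  Condition Zeta: 0.3475 × 0.095 = 0.0330125
P(marker-positive) = 0.0129375 + 0.01212 + 0.16029 + 0.0330125 = 0.21836 → 0.2184.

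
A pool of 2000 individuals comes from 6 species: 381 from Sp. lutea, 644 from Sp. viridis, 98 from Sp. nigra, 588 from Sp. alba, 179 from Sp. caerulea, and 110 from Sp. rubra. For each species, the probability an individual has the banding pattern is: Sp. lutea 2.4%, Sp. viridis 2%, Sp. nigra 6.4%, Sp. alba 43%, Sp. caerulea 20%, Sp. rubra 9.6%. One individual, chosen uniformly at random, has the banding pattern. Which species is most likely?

Prior × likelihood for each hypothesis:
  Sp. lutea: 0.1905 × 0.024 = 0.004572
  Sp. viridis: 0.322 × 0.02 = 0.00644
  Sp. nigra: 0.049 × 0.064 = 0.003136
  Sp. alba: 0.294 × 0.43 = 0.12642
  Sp. caerulea: 0.0895 × 0.2 = 0.0179
  Sp. rubra: 0.055 × 0.096 = 0.00528
Sum = 0.163748.
Largest term belongs to Sp. alba, so Sp. alba is most probable.

Sp. alba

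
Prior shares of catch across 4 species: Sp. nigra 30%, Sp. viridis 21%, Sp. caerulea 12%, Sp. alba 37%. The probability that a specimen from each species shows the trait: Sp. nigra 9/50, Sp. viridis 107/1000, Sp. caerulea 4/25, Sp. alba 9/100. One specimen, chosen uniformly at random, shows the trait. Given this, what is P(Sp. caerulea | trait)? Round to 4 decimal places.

Prior × likelihood for each hypothesis:
  Sp. nigra: 0.3 × 0.18 = 0.054
  Sp. viridis: 0.21 × 0.107 = 0.02247
  Sp. caerulea: 0.12 × 0.16 = 0.0192
  Sp. alba: 0.37 × 0.09 = 0.0333
Total = 0.12897.
P(Sp. caerulea | evidence) = 0.0192 / 0.12897 ≈ 0.1489.

0.1489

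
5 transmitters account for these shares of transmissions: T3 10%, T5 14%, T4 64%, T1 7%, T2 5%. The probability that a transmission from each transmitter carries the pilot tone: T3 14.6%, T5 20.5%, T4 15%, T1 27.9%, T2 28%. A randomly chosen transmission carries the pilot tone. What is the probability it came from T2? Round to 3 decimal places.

Prior × likelihood for each hypothesis:
  T3: 0.1 × 0.146 = 0.0146
  T5: 0.14 × 0.205 = 0.0287
  T4: 0.64 × 0.15 = 0.096
  T1: 0.07 × 0.279 = 0.01953
  T2: 0.05 × 0.28 = 0.014
Normalizing constant = 0.17283.
P(T2 | evidence) = 0.014 / 0.17283 ≈ 0.081.

0.081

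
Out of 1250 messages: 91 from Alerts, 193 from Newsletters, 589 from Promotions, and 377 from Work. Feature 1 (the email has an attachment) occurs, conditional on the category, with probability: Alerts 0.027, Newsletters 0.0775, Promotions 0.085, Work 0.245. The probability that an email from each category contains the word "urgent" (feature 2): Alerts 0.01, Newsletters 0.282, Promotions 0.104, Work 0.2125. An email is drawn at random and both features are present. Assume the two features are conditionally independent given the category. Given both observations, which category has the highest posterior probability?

Compute prior × likelihood for every hypothesis:
  Alerts: 0.0728 × 0.027 × 0.01 = 0.000019656
  Newsletters: 0.1544 × 0.0775 × 0.282 = 0.003374412
  Promotions: 0.4712 × 0.085 × 0.104 = 0.004165408
  Work: 0.3016 × 0.245 × 0.2125 = 0.01570205
Normalizing constant = 0.023261526.
Largest term belongs to Work, so Work is most probable.

Work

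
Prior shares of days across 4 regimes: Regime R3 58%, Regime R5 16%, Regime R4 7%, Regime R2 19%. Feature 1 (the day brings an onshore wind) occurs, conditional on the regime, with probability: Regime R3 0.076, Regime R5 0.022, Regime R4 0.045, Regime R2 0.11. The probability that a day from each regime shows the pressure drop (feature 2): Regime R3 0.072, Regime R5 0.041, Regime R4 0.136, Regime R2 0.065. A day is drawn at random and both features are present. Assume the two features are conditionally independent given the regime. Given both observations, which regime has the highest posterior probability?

Unnormalized posteriors (prior × likelihood):
  Regime R3: 0.58 × 0.076 × 0.072 = 0.00317376
  Regime R5: 0.16 × 0.022 × 0.041 = 0.00014432
  Regime R4: 0.07 × 0.045 × 0.136 = 0.0004284
  Regime R2: 0.19 × 0.11 × 0.065 = 0.0013585
Total = 0.00510498.
Largest term belongs to Regime R3, so Regime R3 is most probable.

Regime R3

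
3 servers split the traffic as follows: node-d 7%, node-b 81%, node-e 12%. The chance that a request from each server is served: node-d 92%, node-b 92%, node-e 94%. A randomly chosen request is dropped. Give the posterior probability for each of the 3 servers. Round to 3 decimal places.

Taking complements, P(dropped | each) = node-d 0.08, node-b 0.08, node-e 0.06.
Unnormalized posteriors (prior × likelihood):
  node-d: 0.07 × 0.08 = 0.0056
  node-b: 0.81 × 0.08 = 0.0648
  node-e: 0.12 × 0.06 = 0.0072
Normalizing constant = 0.0776.
P(node-d | dropped) = 0.0056/0.0776 ≈ 0.072
P(node-b | dropped) = 0.0648/0.0776 ≈ 0.835
P(node-e | dropped) = 0.0072/0.0776 ≈ 0.093

node-d 0.072, node-b 0.835, node-e 0.093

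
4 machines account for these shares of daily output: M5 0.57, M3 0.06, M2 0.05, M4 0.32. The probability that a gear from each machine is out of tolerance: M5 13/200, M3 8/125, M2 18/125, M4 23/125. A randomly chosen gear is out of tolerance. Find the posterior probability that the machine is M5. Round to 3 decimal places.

Prior × likelihood for each hypothesis:
  M5: 0.57 × 0.065 = 0.03705
  M3: 0.06 × 0.064 = 0.00384
  M2: 0.05 × 0.144 = 0.0072
  M4: 0.32 × 0.184 = 0.05888
Total = 0.10697.
P(M5 | evidence) = 0.03705 / 0.10697 ≈ 0.346.

0.346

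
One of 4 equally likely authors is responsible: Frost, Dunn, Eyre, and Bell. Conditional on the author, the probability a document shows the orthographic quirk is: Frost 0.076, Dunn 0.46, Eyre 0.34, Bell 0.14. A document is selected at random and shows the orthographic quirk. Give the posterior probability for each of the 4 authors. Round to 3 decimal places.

With a uniform prior (1/4 each), posterior ∝ likelihood:
  Frost: 0.076
  Dunn: 0.46
  Eyre: 0.34
  Bell: 0.14
Normalizing constant = 1.016.
P(Frost | quirk) = 0.076/1.016 ≈ 0.075
P(Dunn | quirk) = 0.46/1.016 ≈ 0.453
P(Eyre | quirk) = 0.34/1.016 ≈ 0.335
P(Bell | quirk) = 0.14/1.016 ≈ 0.138
(Check: 0.075+0.453+0.335+0.138 = 1.001.)

Frost 0.075, Dunn 0.453, Eyre 0.335, Bell 0.138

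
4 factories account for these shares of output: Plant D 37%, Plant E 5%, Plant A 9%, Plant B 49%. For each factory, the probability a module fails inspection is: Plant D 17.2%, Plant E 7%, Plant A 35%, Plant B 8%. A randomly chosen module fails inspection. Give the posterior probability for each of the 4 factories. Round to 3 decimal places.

Plant D 0.462, Plant E 0.025, Plant A 0.229, Plant B 0.284

By Bayes' rule, posterior ∝ prior × likelihood:
  Plant D: 0.37 × 0.172 = 0.06364
  Plant E: 0.05 × 0.07 = 0.0035
  Plant A: 0.09 × 0.35 = 0.0315
  Plant B: 0.49 × 0.08 = 0.0392
Sum = 0.13784.
P(Plant D | nonconforming) = 0.06364/0.13784 ≈ 0.462
P(Plant E | nonconforming) = 0.0035/0.13784 ≈ 0.025
P(Plant A | nonconforming) = 0.0315/0.13784 ≈ 0.229
P(Plant B | nonconforming) = 0.0392/0.13784 ≈ 0.284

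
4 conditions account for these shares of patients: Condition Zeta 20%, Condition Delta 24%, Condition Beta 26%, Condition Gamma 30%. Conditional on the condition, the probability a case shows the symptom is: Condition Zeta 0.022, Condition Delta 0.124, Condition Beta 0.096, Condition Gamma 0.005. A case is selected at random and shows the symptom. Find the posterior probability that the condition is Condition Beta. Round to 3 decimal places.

0.412

Prior × likelihood for each hypothesis:
  Condition Zeta: 0.2 × 0.022 = 0.0044
  Condition Delta: 0.24 × 0.124 = 0.02976
  Condition Beta: 0.26 × 0.096 = 0.02496
  Condition Gamma: 0.3 × 0.005 = 0.0015
Total = 0.06062.
P(Condition Beta | evidence) = 0.02496 / 0.06062 ≈ 0.412.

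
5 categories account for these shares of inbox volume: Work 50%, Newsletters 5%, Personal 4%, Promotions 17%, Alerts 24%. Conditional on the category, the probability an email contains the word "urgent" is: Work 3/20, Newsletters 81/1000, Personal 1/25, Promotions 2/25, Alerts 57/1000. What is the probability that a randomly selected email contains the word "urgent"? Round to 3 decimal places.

0.108

Prior × likelihood for each hypothesis:
  Work: 0.5 × 0.15 = 0.075
  Newsletters: 0.05 × 0.081 = 0.00405
  Personal: 0.04 × 0.04 = 0.0016
  Promotions: 0.17 × 0.08 = 0.0136
  Alerts: 0.24 × 0.057 = 0.01368
P(urgent-flag) = 0.075 + 0.00405 + 0.0016 + 0.0136 + 0.01368 = 0.10793 → 0.108.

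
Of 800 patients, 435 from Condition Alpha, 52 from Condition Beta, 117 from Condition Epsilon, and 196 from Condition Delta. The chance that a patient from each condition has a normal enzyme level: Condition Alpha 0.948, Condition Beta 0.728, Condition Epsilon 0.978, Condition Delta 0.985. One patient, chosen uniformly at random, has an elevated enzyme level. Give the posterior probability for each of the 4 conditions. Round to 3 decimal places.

Condition Alpha 0.535, Condition Beta 0.335, Condition Epsilon 0.061, Condition Delta 0.070

Taking complements, P(elevated | each) = Condition Alpha 0.052, Condition Beta 0.272, Condition Epsilon 0.022, Condition Delta 0.015.
Prior × likelihood for each hypothesis:
  Condition Alpha: 0.54375 × 0.052 = 0.028275
  Condition Beta: 0.065 × 0.272 = 0.01768
  Condition Epsilon: 0.14625 × 0.022 = 0.0032175
  Condition Delta: 0.245 × 0.015 = 0.003675
Total = 0.0528475.
P(Condition Alpha | elevated) = 0.028275/0.0528475 ≈ 0.535
P(Condition Beta | elevated) = 0.01768/0.0528475 ≈ 0.335
P(Condition Epsilon | elevated) = 0.0032175/0.0528475 ≈ 0.061
P(Condition Delta | elevated) = 0.003675/0.0528475 ≈ 0.070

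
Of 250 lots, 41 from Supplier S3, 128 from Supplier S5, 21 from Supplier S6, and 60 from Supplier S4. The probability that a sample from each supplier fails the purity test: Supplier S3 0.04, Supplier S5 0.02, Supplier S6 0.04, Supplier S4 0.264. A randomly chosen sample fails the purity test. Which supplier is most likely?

Prior × likelihood for each hypothesis:
  Supplier S3: 0.164 × 0.04 = 0.00656
  Supplier S5: 0.512 × 0.02 = 0.01024
  Supplier S6: 0.084 × 0.04 = 0.00336
  Supplier S4: 0.24 × 0.264 = 0.06336
Normalizing constant = 0.08352.
Largest term belongs to Supplier S4, so Supplier S4 is most probable.

Supplier S4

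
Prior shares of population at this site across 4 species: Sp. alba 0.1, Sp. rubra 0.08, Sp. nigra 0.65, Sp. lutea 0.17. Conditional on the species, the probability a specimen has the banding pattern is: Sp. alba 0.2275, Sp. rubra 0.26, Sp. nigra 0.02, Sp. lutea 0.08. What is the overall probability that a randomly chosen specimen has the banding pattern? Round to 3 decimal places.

Compute prior × likelihood for every hypothesis:
  Sp. alba: 0.1 × 0.2275 = 0.02275
  Sp. rubra: 0.08 × 0.26 = 0.0208
  Sp. nigra: 0.65 × 0.02 = 0.013
  Sp. lutea: 0.17 × 0.08 = 0.0136
P(banded) = 0.02275 + 0.0208 + 0.013 + 0.0136 = 0.07015 → 0.070.

0.070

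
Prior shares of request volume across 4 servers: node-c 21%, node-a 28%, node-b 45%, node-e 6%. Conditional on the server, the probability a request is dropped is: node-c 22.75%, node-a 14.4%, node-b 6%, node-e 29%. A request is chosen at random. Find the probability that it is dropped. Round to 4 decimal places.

0.1325

Compute prior × likelihood for every hypothesis:
  node-c: 0.21 × 0.2275 = 0.047775
  node-a: 0.28 × 0.144 = 0.04032
  node-b: 0.45 × 0.06 = 0.027
  node-e: 0.06 × 0.29 = 0.0174
P(dropped) = 0.047775 + 0.04032 + 0.027 + 0.0174 = 0.132495 → 0.1325.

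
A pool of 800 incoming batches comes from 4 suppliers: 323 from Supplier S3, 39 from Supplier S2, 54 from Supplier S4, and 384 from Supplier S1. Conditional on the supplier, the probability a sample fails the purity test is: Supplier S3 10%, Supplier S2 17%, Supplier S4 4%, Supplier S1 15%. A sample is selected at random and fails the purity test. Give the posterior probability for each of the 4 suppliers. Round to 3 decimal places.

Prior × likelihood for each hypothesis:
  Supplier S3: 0.40375 × 0.1 = 0.040375
  Supplier S2: 0.04875 × 0.17 = 0.0082875
  Supplier S4: 0.0675 × 0.04 = 0.0027
  Supplier S1: 0.48 × 0.15 = 0.072
Sum = 0.1233625.
P(Supplier S3 | off-spec) = 0.040375/0.1233625 ≈ 0.327
P(Supplier S2 | off-spec) = 0.0082875/0.1233625 ≈ 0.067
P(Supplier S4 | off-spec) = 0.0027/0.1233625 ≈ 0.022
P(Supplier S1 | off-spec) = 0.072/0.1233625 ≈ 0.584

Supplier S3 0.327, Supplier S2 0.067, Supplier S4 0.022, Supplier S1 0.584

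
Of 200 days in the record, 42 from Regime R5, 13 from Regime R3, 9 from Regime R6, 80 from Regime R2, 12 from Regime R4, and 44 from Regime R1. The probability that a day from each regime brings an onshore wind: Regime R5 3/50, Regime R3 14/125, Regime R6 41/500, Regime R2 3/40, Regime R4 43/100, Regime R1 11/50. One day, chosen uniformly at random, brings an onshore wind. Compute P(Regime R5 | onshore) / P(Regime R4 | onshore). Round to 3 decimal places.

Compute prior × likelihood for every hypothesis:
  Regime R5: 0.21 × 0.06 = 0.0126
  Regime R3: 0.065 × 0.112 = 0.00728
  Regime R6: 0.045 × 0.082 = 0.00369
  Regime R2: 0.4 × 0.075 = 0.03
  Regime R4: 0.06 × 0.43 = 0.0258
  Regime R1: 0.22 × 0.22 = 0.0484
Total = 0.12777.
The ratio is 0.0126 / 0.0258 (the normalizer cancels) = 0.488.

0.488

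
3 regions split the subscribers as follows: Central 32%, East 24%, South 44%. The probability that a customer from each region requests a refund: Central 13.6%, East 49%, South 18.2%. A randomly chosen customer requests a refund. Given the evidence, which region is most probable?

East

Compute prior × likelihood for every hypothesis:
  Central: 0.32 × 0.136 = 0.04352
  East: 0.24 × 0.49 = 0.1176
  South: 0.44 × 0.182 = 0.08008
Normalizing constant = 0.2412.
Largest term belongs to East, so East is most probable.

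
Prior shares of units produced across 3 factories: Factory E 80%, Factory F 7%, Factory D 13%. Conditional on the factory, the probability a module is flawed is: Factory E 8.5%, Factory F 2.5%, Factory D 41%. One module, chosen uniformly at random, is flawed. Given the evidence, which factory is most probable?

By Bayes' rule, posterior ∝ prior × likelihood:
  Factory E: 0.8 × 0.085 = 0.068
  Factory F: 0.07 × 0.025 = 0.00175
  Factory D: 0.13 × 0.41 = 0.0533
Sum = 0.12305.
Largest term belongs to Factory E, so Factory E is most probable.

Factory E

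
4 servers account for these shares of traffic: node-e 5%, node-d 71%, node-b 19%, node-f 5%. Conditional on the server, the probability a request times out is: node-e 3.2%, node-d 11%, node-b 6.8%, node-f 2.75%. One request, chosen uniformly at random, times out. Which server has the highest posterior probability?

node-d

By Bayes' rule, posterior ∝ prior × likelihood:
  node-e: 0.05 × 0.032 = 0.0016
  node-d: 0.71 × 0.11 = 0.0781
  node-b: 0.19 × 0.068 = 0.01292
  node-f: 0.05 × 0.0275 = 0.001375
Sum = 0.093995.
Largest term belongs to node-d, so node-d is most probable.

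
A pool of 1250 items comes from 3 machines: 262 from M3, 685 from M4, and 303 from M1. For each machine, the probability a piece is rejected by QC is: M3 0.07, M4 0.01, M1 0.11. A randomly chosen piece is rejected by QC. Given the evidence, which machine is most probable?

Prior × likelihood for each hypothesis:
  M3: 0.2096 × 0.07 = 0.014672
  M4: 0.548 × 0.01 = 0.00548
  M1: 0.2424 × 0.11 = 0.026664
Total = 0.046816.
Largest term belongs to M1, so M1 is most probable.

M1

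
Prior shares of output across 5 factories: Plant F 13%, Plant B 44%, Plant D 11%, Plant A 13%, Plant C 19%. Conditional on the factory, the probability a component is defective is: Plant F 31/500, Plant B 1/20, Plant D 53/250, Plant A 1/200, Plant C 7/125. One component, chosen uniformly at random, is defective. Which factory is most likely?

Plant D

Prior × likelihood for each hypothesis:
  Plant F: 0.13 × 0.062 = 0.00806
  Plant B: 0.44 × 0.05 = 0.022
  Plant D: 0.11 × 0.212 = 0.02332
  Plant A: 0.13 × 0.005 = 0.00065
  Plant C: 0.19 × 0.056 = 0.01064
Total = 0.06467.
Largest term belongs to Plant D, so Plant D is most probable.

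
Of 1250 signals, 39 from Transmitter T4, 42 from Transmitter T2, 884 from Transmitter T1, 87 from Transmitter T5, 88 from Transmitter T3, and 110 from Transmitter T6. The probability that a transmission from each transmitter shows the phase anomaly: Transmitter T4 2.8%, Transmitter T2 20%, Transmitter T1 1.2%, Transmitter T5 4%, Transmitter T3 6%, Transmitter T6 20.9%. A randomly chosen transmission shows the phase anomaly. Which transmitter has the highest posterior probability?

Transmitter T6

Unnormalized posteriors (prior × likelihood):
  Transmitter T4: 0.0312 × 0.028 = 0.0008736
  Transmitter T2: 0.0336 × 0.2 = 0.00672
  Transmitter T1: 0.7072 × 0.012 = 0.0084864
  Transmitter T5: 0.0696 × 0.04 = 0.002784
  Transmitter T3: 0.0704 × 0.06 = 0.004224
  Transmitter T6: 0.088 × 0.209 = 0.018392
Sum = 0.04148.
Largest term belongs to Transmitter T6, so Transmitter T6 is most probable.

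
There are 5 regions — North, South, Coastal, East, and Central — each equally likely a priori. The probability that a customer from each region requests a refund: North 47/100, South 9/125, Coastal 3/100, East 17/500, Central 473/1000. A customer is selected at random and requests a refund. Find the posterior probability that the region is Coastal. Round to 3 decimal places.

0.028

With a uniform prior (1/5 each), posterior ∝ likelihood:
  North: 0.47
  South: 0.072
  Coastal: 0.03
  East: 0.034
  Central: 0.473
Sum = 1.079.
P(Coastal | evidence) = 0.03 / 1.079 ≈ 0.028.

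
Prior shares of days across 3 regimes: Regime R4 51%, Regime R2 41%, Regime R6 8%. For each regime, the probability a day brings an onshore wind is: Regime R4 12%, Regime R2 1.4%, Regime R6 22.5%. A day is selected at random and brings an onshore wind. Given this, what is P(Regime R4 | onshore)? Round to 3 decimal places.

Unnormalized posteriors (prior × likelihood):
  Regime R4: 0.51 × 0.12 = 0.0612
  Regime R2: 0.41 × 0.014 = 0.00574
  Regime R6: 0.08 × 0.225 = 0.018
Sum = 0.08494.
P(Regime R4 | evidence) = 0.0612 / 0.08494 ≈ 0.721.

0.721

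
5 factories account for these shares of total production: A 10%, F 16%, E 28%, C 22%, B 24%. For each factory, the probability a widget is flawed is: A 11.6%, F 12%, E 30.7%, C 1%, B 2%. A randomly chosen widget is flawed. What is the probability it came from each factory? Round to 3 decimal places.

A 0.094, F 0.155, E 0.695, C 0.018, B 0.039

Prior × likelihood for each hypothesis:
  A: 0.1 × 0.116 = 0.0116
  F: 0.16 × 0.12 = 0.0192
  E: 0.28 × 0.307 = 0.08596
  C: 0.22 × 0.01 = 0.0022
  B: 0.24 × 0.02 = 0.0048
Normalizing constant = 0.12376.
P(A | flawed) = 0.0116/0.12376 ≈ 0.094
P(F | flawed) = 0.0192/0.12376 ≈ 0.155
P(E | flawed) = 0.08596/0.12376 ≈ 0.695
P(C | flawed) = 0.0022/0.12376 ≈ 0.018
P(B | flawed) = 0.0048/0.12376 ≈ 0.039
(Check: 0.094+0.155+0.695+0.018+0.039 = 1.001.)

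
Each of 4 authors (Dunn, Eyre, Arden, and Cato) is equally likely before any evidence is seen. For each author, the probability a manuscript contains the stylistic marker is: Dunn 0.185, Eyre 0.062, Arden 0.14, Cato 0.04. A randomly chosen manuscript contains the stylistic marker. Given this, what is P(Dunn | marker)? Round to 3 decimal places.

Since the prior is uniform, the posterior is proportional to the likelihood:
  Dunn: 0.185
  Eyre: 0.062
  Arden: 0.14
  Cato: 0.04
Normalizing constant = 0.427.
P(Dunn | evidence) = 0.185 / 0.427 ≈ 0.433.

0.433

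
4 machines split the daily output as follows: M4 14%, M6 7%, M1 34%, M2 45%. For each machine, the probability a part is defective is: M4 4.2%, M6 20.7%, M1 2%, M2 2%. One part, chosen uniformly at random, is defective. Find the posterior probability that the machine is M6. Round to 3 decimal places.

Prior × likelihood for each hypothesis:
  M4: 0.14 × 0.042 = 0.00588
  M6: 0.07 × 0.207 = 0.01449
  M1: 0.34 × 0.02 = 0.0068
  M2: 0.45 × 0.02 = 0.009
Normalizing constant = 0.03617.
P(M6 | evidence) = 0.01449 / 0.03617 ≈ 0.401.

0.401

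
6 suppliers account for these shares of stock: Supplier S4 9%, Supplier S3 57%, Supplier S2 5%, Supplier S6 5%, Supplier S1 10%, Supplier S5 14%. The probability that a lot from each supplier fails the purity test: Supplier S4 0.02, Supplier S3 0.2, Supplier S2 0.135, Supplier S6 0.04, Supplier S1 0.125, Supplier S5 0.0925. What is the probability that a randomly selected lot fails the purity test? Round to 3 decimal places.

By Bayes' rule, posterior ∝ prior × likelihood:
  Supplier S4: 0.09 × 0.02 = 0.0018
  Supplier S3: 0.57 × 0.2 = 0.114
  Supplier S2: 0.05 × 0.135 = 0.00675
  Supplier S6: 0.05 × 0.04 = 0.002
  Supplier S1: 0.1 × 0.125 = 0.0125
  Supplier S5: 0.14 × 0.0925 = 0.01295
P(off-spec) = 0.0018 + 0.114 + 0.00675 + 0.002 + 0.0125 + 0.01295 = 0.15 → 0.150.

0.150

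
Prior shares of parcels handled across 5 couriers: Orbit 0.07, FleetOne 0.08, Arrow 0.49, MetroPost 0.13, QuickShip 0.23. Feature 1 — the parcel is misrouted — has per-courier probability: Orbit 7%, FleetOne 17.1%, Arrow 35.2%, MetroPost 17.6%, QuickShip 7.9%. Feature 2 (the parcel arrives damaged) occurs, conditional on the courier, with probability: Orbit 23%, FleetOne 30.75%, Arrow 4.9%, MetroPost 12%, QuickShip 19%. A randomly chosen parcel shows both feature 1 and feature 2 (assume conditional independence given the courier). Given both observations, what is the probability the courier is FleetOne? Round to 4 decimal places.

Compute prior × likelihood for every hypothesis:
  Orbit: 0.07 × 0.07 × 0.23 = 0.001127
  FleetOne: 0.08 × 0.171 × 0.3075 = 0.0042066
  Arrow: 0.49 × 0.352 × 0.049 = 0.00845152
  MetroPost: 0.13 × 0.176 × 0.12 = 0.0027456
  QuickShip: 0.23 × 0.079 × 0.19 = 0.0034523
Total = 0.01998302.
P(FleetOne | evidence) = 0.0042066 / 0.01998302 ≈ 0.2105.

0.2105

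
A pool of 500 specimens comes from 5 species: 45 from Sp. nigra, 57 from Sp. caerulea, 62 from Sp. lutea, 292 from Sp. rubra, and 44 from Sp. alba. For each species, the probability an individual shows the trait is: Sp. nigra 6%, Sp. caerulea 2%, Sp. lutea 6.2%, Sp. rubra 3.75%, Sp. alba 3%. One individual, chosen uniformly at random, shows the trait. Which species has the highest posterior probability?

Unnormalized posteriors (prior × likelihood):
  Sp. nigra: 0.09 × 0.06 = 0.0054
  Sp. caerulea: 0.114 × 0.02 = 0.00228
  Sp. lutea: 0.124 × 0.062 = 0.007688
  Sp. rubra: 0.584 × 0.0375 = 0.0219
  Sp. alba: 0.088 × 0.03 = 0.00264
Sum = 0.039908.
Largest term belongs to Sp. rubra, so Sp. rubra is most probable.

Sp. rubra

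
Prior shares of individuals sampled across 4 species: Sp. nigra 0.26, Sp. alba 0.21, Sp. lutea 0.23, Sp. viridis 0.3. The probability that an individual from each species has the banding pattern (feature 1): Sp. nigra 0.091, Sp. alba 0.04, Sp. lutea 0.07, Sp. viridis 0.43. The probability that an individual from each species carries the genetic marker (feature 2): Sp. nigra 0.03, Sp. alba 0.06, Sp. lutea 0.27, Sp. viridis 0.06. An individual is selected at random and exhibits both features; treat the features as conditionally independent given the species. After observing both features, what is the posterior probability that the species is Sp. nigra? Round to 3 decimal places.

By Bayes' rule, posterior ∝ prior × likelihood:
  Sp. nigra: 0.26 × 0.091 × 0.03 = 0.0007098
  Sp. alba: 0.21 × 0.04 × 0.06 = 0.000504
  Sp. lutea: 0.23 × 0.07 × 0.27 = 0.004347
  Sp. viridis: 0.3 × 0.43 × 0.06 = 0.00774
Normalizing constant = 0.0133008.
P(Sp. nigra | evidence) = 0.0007098 / 0.0133008 ≈ 0.053.

0.053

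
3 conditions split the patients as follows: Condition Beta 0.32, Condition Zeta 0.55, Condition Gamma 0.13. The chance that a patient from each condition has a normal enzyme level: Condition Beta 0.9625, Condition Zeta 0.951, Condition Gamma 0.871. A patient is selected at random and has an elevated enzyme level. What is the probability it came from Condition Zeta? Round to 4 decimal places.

0.4837

Taking complements, P(elevated | each) = Condition Beta 0.0375, Condition Zeta 0.049, Condition Gamma 0.129.
By Bayes' rule, posterior ∝ prior × likelihood:
  Condition Beta: 0.32 × 0.0375 = 0.012
  Condition Zeta: 0.55 × 0.049 = 0.02695
  Condition Gamma: 0.13 × 0.129 = 0.01677
Sum = 0.05572.
P(Condition Zeta | evidence) = 0.02695 / 0.05572 ≈ 0.4837.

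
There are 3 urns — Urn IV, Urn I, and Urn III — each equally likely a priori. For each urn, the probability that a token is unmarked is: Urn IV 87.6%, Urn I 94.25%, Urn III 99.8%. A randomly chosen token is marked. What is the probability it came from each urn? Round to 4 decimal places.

Taking complements, P(marked | each) = Urn IV 0.124, Urn I 0.0575, Urn III 0.002.
Since the prior is uniform, the posterior is proportional to the likelihood:
  Urn IV: 0.124
  Urn I: 0.0575
  Urn III: 0.002
Sum = 0.1835.
P(Urn IV | marked) = 0.124/0.1835 ≈ 0.6757
P(Urn I | marked) = 0.0575/0.1835 ≈ 0.3134
P(Urn III | marked) = 0.002/0.1835 ≈ 0.0109
(Check: 0.6757+0.3134+0.0109 = 1.0000.)

Urn IV 0.6757, Urn I 0.3134, Urn III 0.0109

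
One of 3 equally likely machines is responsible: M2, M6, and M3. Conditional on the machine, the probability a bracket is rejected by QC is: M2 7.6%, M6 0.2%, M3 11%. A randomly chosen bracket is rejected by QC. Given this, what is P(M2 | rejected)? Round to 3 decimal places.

0.404

Since the prior is uniform, the posterior is proportional to the likelihood:
  M2: 0.076
  M6: 0.002
  M3: 0.11
Normalizing constant = 0.188.
P(M2 | evidence) = 0.076 / 0.188 ≈ 0.404.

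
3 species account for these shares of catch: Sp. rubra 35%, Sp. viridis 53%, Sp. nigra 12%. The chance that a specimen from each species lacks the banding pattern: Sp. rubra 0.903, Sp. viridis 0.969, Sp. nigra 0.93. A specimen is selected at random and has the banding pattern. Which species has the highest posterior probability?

Sp. rubra

Taking complements, P(banded | each) = Sp. rubra 0.097, Sp. viridis 0.031, Sp. nigra 0.07.
Unnormalized posteriors (prior × likelihood):
  Sp. rubra: 0.35 × 0.097 = 0.03395
  Sp. viridis: 0.53 × 0.031 = 0.01643
  Sp. nigra: 0.12 × 0.07 = 0.0084
Sum = 0.05878.
Largest term belongs to Sp. rubra, so Sp. rubra is most probable.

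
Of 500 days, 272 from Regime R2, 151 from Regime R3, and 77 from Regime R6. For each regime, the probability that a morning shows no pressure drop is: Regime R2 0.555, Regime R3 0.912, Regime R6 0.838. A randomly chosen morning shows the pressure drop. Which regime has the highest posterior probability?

Regime R2

Taking complements, P(drop | each) = Regime R2 0.445, Regime R3 0.088, Regime R6 0.162.
Unnormalized posteriors (prior × likelihood):
  Regime R2: 0.544 × 0.445 = 0.24208
  Regime R3: 0.302 × 0.088 = 0.026576
  Regime R6: 0.154 × 0.162 = 0.024948
Normalizing constant = 0.293604.
Largest term belongs to Regime R2, so Regime R2 is most probable.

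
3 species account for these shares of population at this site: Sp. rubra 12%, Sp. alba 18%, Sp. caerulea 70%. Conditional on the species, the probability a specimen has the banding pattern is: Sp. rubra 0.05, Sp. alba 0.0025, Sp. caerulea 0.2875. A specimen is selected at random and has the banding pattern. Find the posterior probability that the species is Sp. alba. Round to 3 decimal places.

Unnormalized posteriors (prior × likelihood):
  Sp. rubra: 0.12 × 0.05 = 0.006
  Sp. alba: 0.18 × 0.0025 = 0.00045
  Sp. caerulea: 0.7 × 0.2875 = 0.20125
Normalizing constant = 0.2077.
P(Sp. alba | evidence) = 0.00045 / 0.2077 ≈ 0.002.

0.002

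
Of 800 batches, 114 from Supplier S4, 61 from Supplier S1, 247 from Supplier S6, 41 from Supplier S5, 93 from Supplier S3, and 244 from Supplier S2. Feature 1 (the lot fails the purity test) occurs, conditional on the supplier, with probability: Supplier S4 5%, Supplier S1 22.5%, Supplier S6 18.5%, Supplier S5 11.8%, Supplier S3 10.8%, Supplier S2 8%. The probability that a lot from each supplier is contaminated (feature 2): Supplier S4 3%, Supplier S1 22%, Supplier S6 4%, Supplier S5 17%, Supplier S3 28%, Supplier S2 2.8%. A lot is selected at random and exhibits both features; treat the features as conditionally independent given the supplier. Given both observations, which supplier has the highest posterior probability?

Unnormalized posteriors (prior × likelihood):
  Supplier S4: 0.1425 × 0.05 × 0.03 = 0.00021375
  Supplier S1: 0.07625 × 0.225 × 0.22 = 0.003774375
  Supplier S6: 0.30875 × 0.185 × 0.04 = 0.00228475
  Supplier S5: 0.05125 × 0.118 × 0.17 = 0.001028075
  Supplier S3: 0.11625 × 0.108 × 0.28 = 0.0035154
  Supplier S2: 0.305 × 0.08 × 0.028 = 0.0006832
Normalizing constant = 0.01149955.
Largest term belongs to Supplier S1, so Supplier S1 is most probable.

Supplier S1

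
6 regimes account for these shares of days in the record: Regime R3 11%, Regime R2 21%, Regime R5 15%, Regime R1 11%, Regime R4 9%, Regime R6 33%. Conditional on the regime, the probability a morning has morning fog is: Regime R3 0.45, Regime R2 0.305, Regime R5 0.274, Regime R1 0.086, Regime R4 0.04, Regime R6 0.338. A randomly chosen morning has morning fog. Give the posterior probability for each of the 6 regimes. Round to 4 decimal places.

Compute prior × likelihood for every hypothesis:
  Regime R3: 0.11 × 0.45 = 0.0495
  Regime R2: 0.21 × 0.305 = 0.06405
  Regime R5: 0.15 × 0.274 = 0.0411
  Regime R1: 0.11 × 0.086 = 0.00946
  Regime R4: 0.09 × 0.04 = 0.0036
  Regime R6: 0.33 × 0.338 = 0.11154
Total = 0.27925.
P(Regime R3 | fog) = 0.0495/0.27925 ≈ 0.1773
P(Regime R2 | fog) = 0.06405/0.27925 ≈ 0.2294
P(Regime R5 | fog) = 0.0411/0.27925 ≈ 0.1472
P(Regime R1 | fog) = 0.00946/0.27925 ≈ 0.0339
P(Regime R4 | fog) = 0.0036/0.27925 ≈ 0.0129
P(Regime R6 | fog) = 0.11154/0.27925 ≈ 0.3994

Regime R3 0.1773, Regime R2 0.2294, Regime R5 0.1472, Regime R1 0.0339, Regime R4 0.0129, Regime R6 0.3994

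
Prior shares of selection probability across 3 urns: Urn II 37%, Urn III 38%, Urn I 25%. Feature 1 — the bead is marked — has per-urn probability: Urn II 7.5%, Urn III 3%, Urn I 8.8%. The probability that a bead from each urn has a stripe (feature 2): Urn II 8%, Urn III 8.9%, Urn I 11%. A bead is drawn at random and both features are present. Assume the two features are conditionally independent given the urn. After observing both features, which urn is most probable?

Compute prior × likelihood for every hypothesis:
  Urn II: 0.37 × 0.075 × 0.08 = 0.00222
  Urn III: 0.38 × 0.03 × 0.089 = 0.0010146
  Urn I: 0.25 × 0.088 × 0.11 = 0.00242
Sum = 0.0056546.
Largest term belongs to Urn I, so Urn I is most probable.

Urn I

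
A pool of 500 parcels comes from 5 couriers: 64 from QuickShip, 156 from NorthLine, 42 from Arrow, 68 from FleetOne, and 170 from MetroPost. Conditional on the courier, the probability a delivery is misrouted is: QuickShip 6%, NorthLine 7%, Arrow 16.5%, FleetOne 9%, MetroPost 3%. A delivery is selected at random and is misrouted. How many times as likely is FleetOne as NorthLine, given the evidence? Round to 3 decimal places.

0.560

Compute prior × likelihood for every hypothesis:
  QuickShip: 0.128 × 0.06 = 0.00768
  NorthLine: 0.312 × 0.07 = 0.02184
  Arrow: 0.084 × 0.165 = 0.01386
  FleetOne: 0.136 × 0.09 = 0.01224
  MetroPost: 0.34 × 0.03 = 0.0102
Sum = 0.06582.
The ratio is 0.01224 / 0.02184 (the normalizer cancels) = 0.560.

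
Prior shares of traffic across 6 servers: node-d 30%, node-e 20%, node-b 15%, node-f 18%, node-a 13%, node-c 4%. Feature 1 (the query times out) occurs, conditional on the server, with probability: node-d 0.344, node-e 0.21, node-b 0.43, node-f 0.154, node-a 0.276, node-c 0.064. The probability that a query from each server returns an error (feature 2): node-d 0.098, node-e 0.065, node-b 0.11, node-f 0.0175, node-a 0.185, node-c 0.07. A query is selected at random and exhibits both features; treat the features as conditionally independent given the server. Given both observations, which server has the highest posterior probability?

By Bayes' rule, posterior ∝ prior × likelihood:
  node-d: 0.3 × 0.344 × 0.098 = 0.0101136
  node-e: 0.2 × 0.21 × 0.065 = 0.00273
  node-b: 0.15 × 0.43 × 0.11 = 0.007095
  node-f: 0.18 × 0.154 × 0.0175 = 0.0004851
  node-a: 0.13 × 0.276 × 0.185 = 0.0066378
  node-c: 0.04 × 0.064 × 0.07 = 0.0001792
Normalizing constant = 0.0272407.
Largest term belongs to node-d, so node-d is most probable.

node-d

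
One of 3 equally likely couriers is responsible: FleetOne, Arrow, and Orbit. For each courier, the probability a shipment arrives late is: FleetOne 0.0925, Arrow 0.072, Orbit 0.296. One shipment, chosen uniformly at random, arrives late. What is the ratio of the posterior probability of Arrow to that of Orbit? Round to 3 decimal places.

Since the prior is uniform, the posterior is proportional to the likelihood:
  FleetOne: 0.0925
  Arrow: 0.072
  Orbit: 0.296
Total = 0.4605.
The ratio is 0.072 / 0.296 (the normalizer cancels) = 0.243.

0.243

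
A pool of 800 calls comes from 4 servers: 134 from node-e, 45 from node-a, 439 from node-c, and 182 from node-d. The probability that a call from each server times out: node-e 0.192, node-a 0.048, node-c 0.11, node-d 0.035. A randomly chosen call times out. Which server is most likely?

node-c

Compute prior × likelihood for every hypothesis:
  node-e: 0.1675 × 0.192 = 0.03216
  node-a: 0.05625 × 0.048 = 0.0027
  node-c: 0.54875 × 0.11 = 0.0603625
  node-d: 0.2275 × 0.035 = 0.0079625
Sum = 0.103185.
Largest term belongs to node-c, so node-c is most probable.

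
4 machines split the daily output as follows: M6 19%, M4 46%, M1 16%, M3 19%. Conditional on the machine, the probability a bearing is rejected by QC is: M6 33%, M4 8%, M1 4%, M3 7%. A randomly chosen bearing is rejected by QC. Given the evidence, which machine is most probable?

Compute prior × likelihood for every hypothesis:
  M6: 0.19 × 0.33 = 0.0627
  M4: 0.46 × 0.08 = 0.0368
  M1: 0.16 × 0.04 = 0.0064
  M3: 0.19 × 0.07 = 0.0133
Sum = 0.1192.
Largest term belongs to M6, so M6 is most probable.

M6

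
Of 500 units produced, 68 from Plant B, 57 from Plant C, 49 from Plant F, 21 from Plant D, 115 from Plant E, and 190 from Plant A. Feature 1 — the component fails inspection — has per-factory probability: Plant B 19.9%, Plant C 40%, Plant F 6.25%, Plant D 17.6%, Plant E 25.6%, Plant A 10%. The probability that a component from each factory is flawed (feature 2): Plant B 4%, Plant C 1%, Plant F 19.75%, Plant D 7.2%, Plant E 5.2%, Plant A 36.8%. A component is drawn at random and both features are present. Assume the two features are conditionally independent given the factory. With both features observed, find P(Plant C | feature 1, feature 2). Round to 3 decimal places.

Prior × likelihood for each hypothesis:
  Plant B: 0.136 × 0.199 × 0.04 = 0.00108256
  Plant C: 0.114 × 0.4 × 0.01 = 0.000456
  Plant F: 0.098 × 0.0625 × 0.1975 = 0.0012096875
  Plant D: 0.042 × 0.176 × 0.072 = 0.000532224
  Plant E: 0.23 × 0.256 × 0.052 = 0.00306176
  Plant A: 0.38 × 0.1 × 0.368 = 0.013984
Sum = 0.0203262315.
P(Plant C | evidence) = 0.000456 / 0.0203262315 ≈ 0.022.

0.022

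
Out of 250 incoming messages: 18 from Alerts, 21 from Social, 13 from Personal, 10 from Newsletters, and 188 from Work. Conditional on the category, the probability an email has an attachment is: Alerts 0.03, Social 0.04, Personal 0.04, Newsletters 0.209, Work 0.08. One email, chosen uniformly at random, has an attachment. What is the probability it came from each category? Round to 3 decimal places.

Unnormalized posteriors (prior × likelihood):
  Alerts: 0.072 × 0.03 = 0.00216
  Social: 0.084 × 0.04 = 0.00336
  Personal: 0.052 × 0.04 = 0.00208
  Newsletters: 0.04 × 0.209 = 0.00836
  Work: 0.752 × 0.08 = 0.06016
Sum = 0.07612.
P(Alerts | attachment) = 0.00216/0.07612 ≈ 0.028
P(Social | attachment) = 0.00336/0.07612 ≈ 0.044
P(Personal | attachment) = 0.00208/0.07612 ≈ 0.027
P(Newsletters | attachment) = 0.00836/0.07612 ≈ 0.110
P(Work | attachment) = 0.06016/0.07612 ≈ 0.790

Alerts 0.028, Social 0.044, Personal 0.027, Newsletters 0.110, Work 0.790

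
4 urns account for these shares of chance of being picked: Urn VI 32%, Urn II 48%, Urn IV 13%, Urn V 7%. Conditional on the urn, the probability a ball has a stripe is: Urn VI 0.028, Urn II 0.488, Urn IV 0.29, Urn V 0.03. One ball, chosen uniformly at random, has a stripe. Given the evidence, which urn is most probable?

Urn II

Prior × likelihood for each hypothesis:
  Urn VI: 0.32 × 0.028 = 0.00896
  Urn II: 0.48 × 0.488 = 0.23424
  Urn IV: 0.13 × 0.29 = 0.0377
  Urn V: 0.07 × 0.03 = 0.0021
Normalizing constant = 0.283.
Largest term belongs to Urn II, so Urn II is most probable.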